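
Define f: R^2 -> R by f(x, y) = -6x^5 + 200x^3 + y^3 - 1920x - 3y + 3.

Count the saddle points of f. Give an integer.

f separates as a function of x plus a function of y, so ∇f=0 decouples.
∂f/∂x = -30(x - 4)(x - 2)(x + 2)(x + 4) = 0 at x ∈ {-4, -2, 2, 4}; ∂f/∂y = 3(y - 1)(y + 1) = 0 at y ∈ {-1, 1}.
The Hessian is diagonal: diag(f_xx, f_yy). Second derivatives: f_xx(-4)=2880, f_xx(-2)=-1440, f_xx(2)=1440, f_xx(4)=-2880; f_yy(-1)=-6, f_yy(1)=6.
Saddle points occur where the two diagonal entries have opposite signs: (-4, -1), (-2, 1), (2, -1), (4, 1). Count: 4.

4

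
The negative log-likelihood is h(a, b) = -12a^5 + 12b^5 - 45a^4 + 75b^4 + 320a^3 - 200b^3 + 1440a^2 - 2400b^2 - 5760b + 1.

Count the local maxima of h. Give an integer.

h separates as a function of a plus a function of b, so ∇h=0 decouples.
∂h/∂a = -60a(a - 4)(a + 3)(a + 4) = 0 at a ∈ {-4, -3, 0, 4}; ∂h/∂b = 60(b - 4)(b + 2)(b + 3)(b + 4) = 0 at b ∈ {-4, -3, -2, 4}.
The Hessian is diagonal: diag(h_aa, h_bb). Second derivatives: h_aa(-4)=1920, h_aa(-3)=-1260, h_aa(0)=2880, h_aa(4)=-13440; h_bb(-4)=-960, h_bb(-3)=420, h_bb(-2)=-720, h_bb(4)=20160.
Local maxima occur where both diagonal entries negative: (-3, -4), (-3, -2), (4, -4), (4, -2). Count: 4.

4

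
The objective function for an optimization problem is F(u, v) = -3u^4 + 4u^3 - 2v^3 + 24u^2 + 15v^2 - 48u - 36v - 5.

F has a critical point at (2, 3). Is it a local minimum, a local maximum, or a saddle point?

local maximum

The mixed partial ∂²F/∂u∂v is 0, so the Hessian at any point is diag(F_uu, F_vv) = diag(12(-3u^2 + 2u + 4), 6(-2v + 5)).
At (2, 3): H = diag(-48, -6).
Both eigenvalues are negative, so H is negative definite: a local maximum.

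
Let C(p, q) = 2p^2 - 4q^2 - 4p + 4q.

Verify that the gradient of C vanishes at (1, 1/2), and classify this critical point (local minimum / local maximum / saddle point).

∇C = (4p - 4, -8q + 4); substituting (1, 1/2) gives ∇C = (0, 0), so (1, 1/2) is indeed a critical point.
The Hessian of C is constant: H = [[4, 0], [0, -8]].
det(H) = 4·(-8) − 0² = -32.
Since det(H) < 0, H is indefinite and the critical point is a saddle point.

saddle point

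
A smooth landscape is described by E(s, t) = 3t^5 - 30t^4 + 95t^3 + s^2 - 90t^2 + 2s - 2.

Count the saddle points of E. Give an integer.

2

E separates as a function of s plus a function of t, so ∇E=0 decouples.
∂E/∂s = 2(s + 1) = 0 at s ∈ {-1}; ∂E/∂t = 15t(t - 4)(t - 3)(t - 1) = 0 at t ∈ {0, 1, 3, 4}.
The Hessian is diagonal: diag(E_ss, E_tt). Second derivatives: E_ss(-1)=2; E_tt(0)=-180, E_tt(1)=90, E_tt(3)=-90, E_tt(4)=180.
Saddle points occur where the two diagonal entries have opposite signs: (-1, 0), (-1, 3). Count: 2.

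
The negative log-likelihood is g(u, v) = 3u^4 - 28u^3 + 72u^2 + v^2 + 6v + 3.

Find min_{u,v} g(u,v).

-6

g(u,v) separates as P(u) + Q(v) + 3, so its minimum is min P + min Q + 3.
P'(u) = 12u(u - 4)(u - 3) vanishes at u ∈ {0, 3, 4}; Q'(v) = 2v + 6 vanishes at v ∈ {-3}.
Local minima of P (where P''>0): P(0)=0, P(4)=128. Local minima of Q: Q(-3)=-9.
So the global minimum of g is P(0) + Q(-3) + 3 = 0 − 9 + 3 = -6, attained at (0, -3).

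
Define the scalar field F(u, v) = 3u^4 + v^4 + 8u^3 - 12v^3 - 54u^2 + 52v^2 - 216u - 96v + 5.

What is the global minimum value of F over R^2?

-734

F(u,v) separates as P(u) + Q(v) + 5, so its minimum is min P + min Q + 5.
P'(u) = 12(u - 3)(u + 2)(u + 3) vanishes at u ∈ {-3, -2, 3}; Q'(v) = 4(v - 4)(v - 3)(v - 2) vanishes at v ∈ {2, 3, 4}.
Local minima of P (where P''>0): P(-3)=189, P(3)=-675. Local minima of Q: Q(2)=-64, Q(4)=-64.
So the global minimum of F is P(3) + Q(2) + 5 = -675 − 64 + 5 = -734, attained at (3, 2).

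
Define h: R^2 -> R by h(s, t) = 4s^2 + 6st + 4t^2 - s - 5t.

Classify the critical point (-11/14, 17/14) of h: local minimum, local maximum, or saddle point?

local minimum

The Hessian of h is constant: H = [[8, 6], [6, 8]].
det(H) = 8·8 − 6² = 28.
det(H) > 0 and tr(H) = 16 > 0, so H is positive definite and the point is a local minimum.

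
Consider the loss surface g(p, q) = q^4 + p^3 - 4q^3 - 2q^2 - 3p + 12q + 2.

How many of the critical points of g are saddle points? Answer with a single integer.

g separates as a function of p plus a function of q, so ∇g=0 decouples.
∂g/∂p = 3(p - 1)(p + 1) = 0 at p ∈ {-1, 1}; ∂g/∂q = 4(q - 3)(q - 1)(q + 1) = 0 at q ∈ {-1, 1, 3}.
The Hessian is diagonal: diag(g_pp, g_qq). Second derivatives: g_pp(-1)=-6, g_pp(1)=6; g_qq(-1)=32, g_qq(1)=-16, g_qq(3)=32.
Saddle points occur where the two diagonal entries have opposite signs: (-1, -1), (-1, 3), (1, 1). Count: 3.

3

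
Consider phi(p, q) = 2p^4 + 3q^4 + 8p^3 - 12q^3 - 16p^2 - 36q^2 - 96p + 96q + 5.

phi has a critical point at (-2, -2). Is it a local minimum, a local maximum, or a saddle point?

saddle point

The mixed partial ∂²phi/∂p∂q is 0, so the Hessian at any point is diag(phi_pp, phi_qq) = diag(8(3p^2 + 6p - 4), 36(q^2 - 2q - 2)).
At (-2, -2): H = diag(-32, 216).
The eigenvalues have opposite signs, so H is indefinite: a saddle point.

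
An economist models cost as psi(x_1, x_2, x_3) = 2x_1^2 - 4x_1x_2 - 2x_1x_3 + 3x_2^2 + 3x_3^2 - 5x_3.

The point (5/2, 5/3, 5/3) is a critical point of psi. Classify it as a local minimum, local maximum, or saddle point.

The Hessian is constant: H = [[4, -4, -2], [-4, 6, 0], [-2, 0, 6]].
Leading principal minors: Δ₁ = 4, Δ₂ = 8, Δ₃ = 24.
All leading minors are positive, so H is positive definite: a local minimum.

local minimum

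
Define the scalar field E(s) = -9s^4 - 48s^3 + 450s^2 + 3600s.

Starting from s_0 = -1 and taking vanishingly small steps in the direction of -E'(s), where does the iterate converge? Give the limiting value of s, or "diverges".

E'(s) = -36(s - 5)(s + 4)(s + 5), so E'(-1) = 2592.
Gradient descent moves in the -E' direction, i.e. s is decreasing.
The nearest critical point in that direction is s = -4, where E'' = 324 > 0 (a local minimum). The iterate converges there.

-4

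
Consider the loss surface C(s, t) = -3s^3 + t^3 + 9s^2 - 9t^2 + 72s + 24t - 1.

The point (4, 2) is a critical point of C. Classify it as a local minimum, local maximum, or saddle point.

The mixed partial ∂²C/∂s∂t is 0, so the Hessian at any point is diag(C_ss, C_tt) = diag(18(-s + 1), 6(t - 3)).
At (4, 2): H = diag(-54, -6).
Both eigenvalues are negative, so H is negative definite: a local maximum.

local maximum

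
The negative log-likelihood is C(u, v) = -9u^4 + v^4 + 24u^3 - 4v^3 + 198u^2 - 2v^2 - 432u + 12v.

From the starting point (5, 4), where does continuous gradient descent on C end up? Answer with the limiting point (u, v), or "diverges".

C is separable, so gradient descent decouples: u follows -∂C/∂u, v follows -∂C/∂v.
∂C/∂u = -36(u - 4)(u - 1)(u + 3); at u=5 this is -1152, so u increases.
∂C/∂v = 4(v - 3)(v - 1)(v + 1); at v=4 this is 60, so v decreases.
The u-coordinate has no critical point in that direction and runs off to infinity.

diverges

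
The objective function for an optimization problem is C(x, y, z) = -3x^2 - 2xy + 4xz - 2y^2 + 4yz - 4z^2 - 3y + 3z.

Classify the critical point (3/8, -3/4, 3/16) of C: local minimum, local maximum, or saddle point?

The Hessian is constant: H = [[-6, -2, 4], [-2, -4, 4], [4, 4, -8]].
Leading principal minors: Δ₁ = -6, Δ₂ = 20, Δ₃ = -64.
The minors alternate sign starting negative (−, +, −), so H is negative definite: a local maximum.

local maximum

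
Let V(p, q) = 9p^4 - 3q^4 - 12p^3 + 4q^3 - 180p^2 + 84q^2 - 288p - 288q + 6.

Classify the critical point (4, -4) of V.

The mixed partial ∂²V/∂p∂q is 0, so the Hessian at any point is diag(V_pp, V_qq) = diag(36(3p^2 - 2p - 10), 12(-3q^2 + 2q + 14)).
At (4, -4): H = diag(1080, -504).
The eigenvalues have opposite signs, so H is indefinite: a saddle point.

saddle point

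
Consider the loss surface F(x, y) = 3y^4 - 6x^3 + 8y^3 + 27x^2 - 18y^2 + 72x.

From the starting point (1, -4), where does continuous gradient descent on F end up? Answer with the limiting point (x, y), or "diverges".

F is separable, so gradient descent decouples: x follows -∂F/∂x, y follows -∂F/∂y.
∂F/∂x = -18(x - 4)(x + 1); at x=1 this is 108, so x decreases.
∂F/∂y = 12y(y - 1)(y + 3); at y=-4 this is -240, so y increases.
x converges to its nearest critical value -1 (a local min of the x-part); y converges to -3. The iterate converges to (-1, -3).

(-1, -3)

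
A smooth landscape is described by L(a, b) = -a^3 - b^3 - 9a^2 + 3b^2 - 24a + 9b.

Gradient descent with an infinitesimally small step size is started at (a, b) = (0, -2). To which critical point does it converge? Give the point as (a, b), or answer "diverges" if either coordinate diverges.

diverges

L is separable, so gradient descent decouples: a follows -∂L/∂a, b follows -∂L/∂b.
∂L/∂a = -3(a + 2)(a + 4); at a=0 this is -24, so a increases.
∂L/∂b = -3(b - 3)(b + 1); at b=-2 this is -15, so b increases.
The a-coordinate has no critical point in that direction and runs off to infinity.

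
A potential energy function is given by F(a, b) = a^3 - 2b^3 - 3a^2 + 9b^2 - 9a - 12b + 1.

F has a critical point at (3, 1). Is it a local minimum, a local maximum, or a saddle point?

local minimum

The mixed partial ∂²F/∂a∂b is 0, so the Hessian at any point is diag(F_aa, F_bb) = diag(6(a - 1), 6(-2b + 3)).
At (3, 1): H = diag(12, 6).
Both eigenvalues are positive, so H is positive definite: a local minimum.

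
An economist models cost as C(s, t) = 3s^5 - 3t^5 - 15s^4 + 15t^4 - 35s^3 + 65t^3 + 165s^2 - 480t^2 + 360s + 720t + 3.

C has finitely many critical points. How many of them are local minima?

4

C separates as a function of s plus a function of t, so ∇C=0 decouples.
∂C/∂s = 15(s - 4)(s - 3)(s + 1)(s + 2) = 0 at s ∈ {-2, -1, 3, 4}; ∂C/∂t = -15(t - 4)(t - 3)(t - 1)(t + 4) = 0 at t ∈ {-4, 1, 3, 4}.
The Hessian is diagonal: diag(C_ss, C_tt). Second derivatives: C_ss(-2)=-450, C_ss(-1)=300, C_ss(3)=-300, C_ss(4)=450; C_tt(-4)=4200, C_tt(1)=-450, C_tt(3)=210, C_tt(4)=-360.
Local minima occur where both diagonal entries positive: (-1, -4), (-1, 3), (4, -4), (4, 3). Count: 4.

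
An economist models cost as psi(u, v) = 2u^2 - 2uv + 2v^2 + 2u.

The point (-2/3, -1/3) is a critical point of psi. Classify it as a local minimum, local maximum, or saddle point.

local minimum

The Hessian of psi is constant: H = [[4, -2], [-2, 4]].
det(H) = 4·4 − (-2)² = 12.
det(H) > 0 and tr(H) = 8 > 0, so H is positive definite and the point is a local minimum.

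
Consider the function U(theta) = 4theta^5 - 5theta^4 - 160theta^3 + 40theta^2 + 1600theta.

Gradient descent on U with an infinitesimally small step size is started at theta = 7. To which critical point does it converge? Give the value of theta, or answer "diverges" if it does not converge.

U'(theta) = 20(theta - 5)(theta - 2)(theta + 2)(theta + 4), so U'(7) = 19800.
Gradient descent moves in the -U' direction, i.e. theta is decreasing.
The nearest critical point in that direction is theta = 5, where U'' = 3780 > 0 (a local minimum). The iterate converges there.

5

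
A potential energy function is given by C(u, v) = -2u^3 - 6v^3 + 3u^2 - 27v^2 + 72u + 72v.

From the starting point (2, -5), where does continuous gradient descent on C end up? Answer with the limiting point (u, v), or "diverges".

C is separable, so gradient descent decouples: u follows -∂C/∂u, v follows -∂C/∂v.
∂C/∂u = -6(u - 4)(u + 3); at u=2 this is 60, so u decreases.
∂C/∂v = -18(v - 1)(v + 4); at v=-5 this is -108, so v increases.
u converges to its nearest critical value -3 (a local min of the u-part); v converges to -4. The iterate converges to (-3, -4).

(-3, -4)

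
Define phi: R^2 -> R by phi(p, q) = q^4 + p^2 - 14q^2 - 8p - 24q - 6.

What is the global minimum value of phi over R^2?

phi(p,q) separates as A(p) + B(q) − 6, so its minimum is min A + min B − 6.
A'(p) = 2p - 8 vanishes at p ∈ {4}; B'(q) = 4(q - 3)(q + 1)(q + 2) vanishes at q ∈ {-2, -1, 3}.
Local minima of A (where A''>0): A(4)=-16. Local minima of B: B(-2)=8, B(3)=-117.
So the global minimum of phi is A(4) + B(3) − 6 = -16 − 117 − 6 = -139, attained at (4, 3).

-139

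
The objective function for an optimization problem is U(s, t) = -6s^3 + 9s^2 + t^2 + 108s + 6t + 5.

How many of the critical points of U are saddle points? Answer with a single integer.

1

U separates as a function of s plus a function of t, so ∇U=0 decouples.
∂U/∂s = -18(s - 3)(s + 2) = 0 at s ∈ {-2, 3}; ∂U/∂t = 2(t + 3) = 0 at t ∈ {-3}.
The Hessian is diagonal: diag(U_ss, U_tt). Second derivatives: U_ss(-2)=90, U_ss(3)=-90; U_tt(-3)=2.
Saddle points occur where the two diagonal entries have opposite signs: (3, -3). Count: 1.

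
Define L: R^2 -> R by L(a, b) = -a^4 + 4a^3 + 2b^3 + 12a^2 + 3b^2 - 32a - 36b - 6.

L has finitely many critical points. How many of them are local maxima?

L separates as a function of a plus a function of b, so ∇L=0 decouples.
∂L/∂a = -4(a - 4)(a - 1)(a + 2) = 0 at a ∈ {-2, 1, 4}; ∂L/∂b = 6(b - 2)(b + 3) = 0 at b ∈ {-3, 2}.
The Hessian is diagonal: diag(L_aa, L_bb). Second derivatives: L_aa(-2)=-72, L_aa(1)=36, L_aa(4)=-72; L_bb(-3)=-30, L_bb(2)=30.
Local maxima occur where both diagonal entries negative: (-2, -3), (4, -3). Count: 2.

2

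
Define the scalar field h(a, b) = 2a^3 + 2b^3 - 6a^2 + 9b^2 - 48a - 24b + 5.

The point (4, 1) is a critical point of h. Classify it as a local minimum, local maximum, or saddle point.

The mixed partial ∂²h/∂a∂b is 0, so the Hessian at any point is diag(h_aa, h_bb) = diag(12(a - 1), 6(2b + 3)).
At (4, 1): H = diag(36, 30).
Both eigenvalues are positive, so H is positive definite: a local minimum.

local minimum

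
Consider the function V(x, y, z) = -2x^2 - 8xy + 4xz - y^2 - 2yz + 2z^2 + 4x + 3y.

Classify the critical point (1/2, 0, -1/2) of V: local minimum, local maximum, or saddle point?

saddle point

The Hessian is constant: H = [[-4, -8, 4], [-8, -2, -2], [4, -2, 4]].
Leading principal minors: Δ₁ = -4, Δ₂ = -56, Δ₃ = -48.
The minors fit neither the all-positive nor the alternating-sign pattern, so H is indefinite: a saddle point.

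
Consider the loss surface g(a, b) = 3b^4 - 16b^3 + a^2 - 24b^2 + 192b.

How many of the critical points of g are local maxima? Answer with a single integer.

0

g separates as a function of a plus a function of b, so ∇g=0 decouples.
∂g/∂a = 2a = 0 at a ∈ {0}; ∂g/∂b = 12(b - 4)(b - 2)(b + 2) = 0 at b ∈ {-2, 2, 4}.
The Hessian is diagonal: diag(g_aa, g_bb). Second derivatives: g_aa(0)=2; g_bb(-2)=288, g_bb(2)=-96, g_bb(4)=144.
Local maxima occur where both diagonal entries negative: none. Count: 0.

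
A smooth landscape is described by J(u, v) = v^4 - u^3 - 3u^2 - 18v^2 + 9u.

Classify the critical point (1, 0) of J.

The mixed partial ∂²J/∂u∂v is 0, so the Hessian at any point is diag(J_uu, J_vv) = diag(-6(u + 1), 12(v^2 - 3)).
At (1, 0): H = diag(-12, -36).
Both eigenvalues are negative, so H is negative definite: a local maximum.

local maximum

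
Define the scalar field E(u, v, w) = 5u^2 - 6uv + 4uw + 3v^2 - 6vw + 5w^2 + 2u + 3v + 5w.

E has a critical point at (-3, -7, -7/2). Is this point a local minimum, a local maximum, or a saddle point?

local minimum

The Hessian is constant: H = [[10, -6, 4], [-6, 6, -6], [4, -6, 10]].
Leading principal minors: Δ₁ = 10, Δ₂ = 24, Δ₃ = 72.
All leading minors are positive, so H is positive definite: a local minimum.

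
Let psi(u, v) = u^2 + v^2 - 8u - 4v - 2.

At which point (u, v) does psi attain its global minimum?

(4, 2)

psi(u,v) separates as P(u) + Q(v) − 2, so its minimum is min P + min Q − 2.
P'(u) = 2u - 8 vanishes at u ∈ {4}; Q'(v) = 2v - 4 vanishes at v ∈ {2}.
Local minima of P (where P''>0): P(4)=-16. Local minima of Q: Q(2)=-4.
So the global minimum of psi is P(4) + Q(2) − 2 = -16 − 4 − 2 = -22, attained at (4, 2).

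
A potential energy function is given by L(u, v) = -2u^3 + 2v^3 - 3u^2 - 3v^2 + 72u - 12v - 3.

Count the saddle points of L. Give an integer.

2

L separates as a function of u plus a function of v, so ∇L=0 decouples.
∂L/∂u = -6(u - 3)(u + 4) = 0 at u ∈ {-4, 3}; ∂L/∂v = 6(v - 2)(v + 1) = 0 at v ∈ {-1, 2}.
The Hessian is diagonal: diag(L_uu, L_vv). Second derivatives: L_uu(-4)=42, L_uu(3)=-42; L_vv(-1)=-18, L_vv(2)=18.
Saddle points occur where the two diagonal entries have opposite signs: (-4, -1), (3, 2). Count: 2.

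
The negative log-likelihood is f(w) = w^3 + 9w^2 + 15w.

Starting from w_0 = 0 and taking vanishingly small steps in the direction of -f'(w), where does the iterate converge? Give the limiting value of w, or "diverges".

-1

f'(w) = 3(w + 1)(w + 5), so f'(0) = 15.
Gradient descent moves in the -f' direction, i.e. w is decreasing.
The nearest critical point in that direction is w = -1, where f'' = 12 > 0 (a local minimum). The iterate converges there.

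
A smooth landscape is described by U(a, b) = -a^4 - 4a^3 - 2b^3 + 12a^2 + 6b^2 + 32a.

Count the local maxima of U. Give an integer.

U separates as a function of a plus a function of b, so ∇U=0 decouples.
∂U/∂a = -4(a - 2)(a + 1)(a + 4) = 0 at a ∈ {-4, -1, 2}; ∂U/∂b = -6b(b - 2) = 0 at b ∈ {0, 2}.
The Hessian is diagonal: diag(U_aa, U_bb). Second derivatives: U_aa(-4)=-72, U_aa(-1)=36, U_aa(2)=-72; U_bb(0)=12, U_bb(2)=-12.
Local maxima occur where both diagonal entries negative: (-4, 2), (2, 2). Count: 2.

2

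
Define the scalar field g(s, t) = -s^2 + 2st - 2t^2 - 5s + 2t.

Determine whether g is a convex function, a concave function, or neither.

g is quadratic, so its Hessian is the constant matrix H = [[-2, 2], [2, -4]].
det(H) = 4, tr(H) = -6.
det(H) > 0 and tr(H) < 0, so H is negative definite everywhere: concave.

concave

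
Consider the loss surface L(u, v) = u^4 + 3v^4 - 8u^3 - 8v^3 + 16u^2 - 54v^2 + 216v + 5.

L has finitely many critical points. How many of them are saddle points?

4

L separates as a function of u plus a function of v, so ∇L=0 decouples.
∂L/∂u = 4u(u - 4)(u - 2) = 0 at u ∈ {0, 2, 4}; ∂L/∂v = 12(v - 3)(v - 2)(v + 3) = 0 at v ∈ {-3, 2, 3}.
The Hessian is diagonal: diag(L_uu, L_vv). Second derivatives: L_uu(0)=32, L_uu(2)=-16, L_uu(4)=32; L_vv(-3)=360, L_vv(2)=-60, L_vv(3)=72.
Saddle points occur where the two diagonal entries have opposite signs: (0, 2), (2, -3), (2, 3), (4, 2). Count: 4.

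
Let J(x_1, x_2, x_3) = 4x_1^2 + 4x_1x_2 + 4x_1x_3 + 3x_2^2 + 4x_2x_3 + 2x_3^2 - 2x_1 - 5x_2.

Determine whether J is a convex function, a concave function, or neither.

J is quadratic, so its Hessian is the constant matrix H = [[8, 4, 4], [4, 6, 4], [4, 4, 4]].
Leading principal minors: 8, 32, 32.
All positive ⇒ H ≻ 0 ⇒ convex.

convex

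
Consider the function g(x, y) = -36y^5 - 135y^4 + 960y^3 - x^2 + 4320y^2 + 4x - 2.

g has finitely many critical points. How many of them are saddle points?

g separates as a function of x plus a function of y, so ∇g=0 decouples.
∂g/∂x = -2(x - 2) = 0 at x ∈ {2}; ∂g/∂y = -180y(y - 4)(y + 3)(y + 4) = 0 at y ∈ {-4, -3, 0, 4}.
The Hessian is diagonal: diag(g_xx, g_yy). Second derivatives: g_xx(2)=-2; g_yy(-4)=5760, g_yy(-3)=-3780, g_yy(0)=8640, g_yy(4)=-40320.
Saddle points occur where the two diagonal entries have opposite signs: (2, -4), (2, 0). Count: 2.

2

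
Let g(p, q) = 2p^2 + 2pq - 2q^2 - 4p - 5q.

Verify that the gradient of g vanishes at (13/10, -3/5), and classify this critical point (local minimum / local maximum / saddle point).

saddle point

∇g = (4p + 2q - 4, 2p - 4q - 5); substituting (13/10, -3/5) gives ∇g = (0, 0), so (13/10, -3/5) is indeed a critical point.
The Hessian of g is constant: H = [[4, 2], [2, -4]].
det(H) = 4·(-4) − 2² = -20.
Since det(H) < 0, H is indefinite and the critical point is a saddle point.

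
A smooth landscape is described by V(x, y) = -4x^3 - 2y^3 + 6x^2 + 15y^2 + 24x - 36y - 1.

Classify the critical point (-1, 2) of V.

The mixed partial ∂²V/∂x∂y is 0, so the Hessian at any point is diag(V_xx, V_yy) = diag(12(-2x + 1), 6(-2y + 5)).
At (-1, 2): H = diag(36, 6).
Both eigenvalues are positive, so H is positive definite: a local minimum.

local minimum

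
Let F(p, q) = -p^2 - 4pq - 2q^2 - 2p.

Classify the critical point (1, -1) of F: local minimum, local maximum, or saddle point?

The Hessian of F is constant: H = [[-2, -4], [-4, -4]].
det(H) = (-2)·(-4) − (-4)² = -8.
Since det(H) < 0, H is indefinite and the critical point is a saddle point.

saddle point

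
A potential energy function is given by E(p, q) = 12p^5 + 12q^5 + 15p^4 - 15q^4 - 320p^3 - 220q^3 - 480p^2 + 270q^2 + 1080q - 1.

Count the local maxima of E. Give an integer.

E separates as a function of p plus a function of q, so ∇E=0 decouples.
∂E/∂p = 60p(p - 4)(p + 1)(p + 4) = 0 at p ∈ {-4, -1, 0, 4}; ∂E/∂q = 60(q - 3)(q - 2)(q + 1)(q + 3) = 0 at q ∈ {-3, -1, 2, 3}.
The Hessian is diagonal: diag(E_pp, E_qq). Second derivatives: E_pp(-4)=-5760, E_pp(-1)=900, E_pp(0)=-960, E_pp(4)=9600; E_qq(-3)=-3600, E_qq(-1)=1440, E_qq(2)=-900, E_qq(3)=1440.
Local maxima occur where both diagonal entries negative: (-4, -3), (-4, 2), (0, -3), (0, 2). Count: 4.

4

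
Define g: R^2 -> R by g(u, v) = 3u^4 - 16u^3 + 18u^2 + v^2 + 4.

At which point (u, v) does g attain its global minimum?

(3, 0)

g(u,v) separates as P(u) + Q(v) + 4, so its minimum is min P + min Q + 4.
P'(u) = 12u(u - 3)(u - 1) vanishes at u ∈ {0, 1, 3}; Q'(v) = 2v vanishes at v ∈ {0}.
Local minima of P (where P''>0): P(0)=0, P(3)=-27. Local minima of Q: Q(0)=0.
So the global minimum of g is P(3) + Q(0) + 4 = -27 + 0 + 4 = -23, attained at (3, 0).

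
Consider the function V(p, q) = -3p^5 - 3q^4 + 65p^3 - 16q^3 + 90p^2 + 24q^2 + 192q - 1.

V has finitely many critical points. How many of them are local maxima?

4

V separates as a function of p plus a function of q, so ∇V=0 decouples.
∂V/∂p = -15p(p - 4)(p + 1)(p + 3) = 0 at p ∈ {-3, -1, 0, 4}; ∂V/∂q = -12(q - 2)(q + 2)(q + 4) = 0 at q ∈ {-4, -2, 2}.
The Hessian is diagonal: diag(V_pp, V_qq). Second derivatives: V_pp(-3)=630, V_pp(-1)=-150, V_pp(0)=180, V_pp(4)=-2100; V_qq(-4)=-144, V_qq(-2)=96, V_qq(2)=-288.
Local maxima occur where both diagonal entries negative: (-1, -4), (-1, 2), (4, -4), (4, 2). Count: 4.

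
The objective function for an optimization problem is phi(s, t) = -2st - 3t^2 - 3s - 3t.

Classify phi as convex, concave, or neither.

phi is quadratic, so its Hessian is the constant matrix H = [[0, -2], [-2, -6]].
det(H) = -4, tr(H) = -6.
det(H) < 0, so H is indefinite: neither convex nor concave.

neither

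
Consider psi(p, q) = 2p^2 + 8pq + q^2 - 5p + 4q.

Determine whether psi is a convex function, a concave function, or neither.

psi is quadratic, so its Hessian is the constant matrix H = [[4, 8], [8, 2]].
det(H) = -56, tr(H) = 6.
det(H) < 0, so H is indefinite: neither convex nor concave.

neither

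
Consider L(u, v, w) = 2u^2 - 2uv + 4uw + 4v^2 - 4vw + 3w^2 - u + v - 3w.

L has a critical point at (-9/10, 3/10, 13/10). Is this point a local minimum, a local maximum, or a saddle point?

local minimum

The Hessian is constant: H = [[4, -2, 4], [-2, 8, -4], [4, -4, 6]].
Leading principal minors: Δ₁ = 4, Δ₂ = 28, Δ₃ = 40.
All leading minors are positive, so H is positive definite: a local minimum.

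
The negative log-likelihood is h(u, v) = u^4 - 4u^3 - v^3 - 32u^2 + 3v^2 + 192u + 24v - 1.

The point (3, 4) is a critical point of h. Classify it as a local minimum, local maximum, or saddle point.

local maximum

The mixed partial ∂²h/∂u∂v is 0, so the Hessian at any point is diag(h_uu, h_vv) = diag(4(3u^2 - 6u - 16), 6(-v + 1)).
At (3, 4): H = diag(-28, -18).
Both eigenvalues are negative, so H is negative definite: a local maximum.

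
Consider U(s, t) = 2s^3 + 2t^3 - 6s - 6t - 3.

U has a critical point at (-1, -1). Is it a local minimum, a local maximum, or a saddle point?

The mixed partial ∂²U/∂s∂t is 0, so the Hessian at any point is diag(U_ss, U_tt) = diag(12s, 12t).
At (-1, -1): H = diag(-12, -12).
Both eigenvalues are negative, so H is negative definite: a local maximum.

local maximum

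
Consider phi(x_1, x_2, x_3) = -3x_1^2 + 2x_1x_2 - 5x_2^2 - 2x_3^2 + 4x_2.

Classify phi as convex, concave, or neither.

concave

phi is quadratic, so its Hessian is the constant matrix H = [[-6, 2, 0], [2, -10, 0], [0, 0, -4]].
Leading principal minors: -6, 56, -224.
Signs alternate −, +, − ⇒ H ≺ 0 ⇒ concave.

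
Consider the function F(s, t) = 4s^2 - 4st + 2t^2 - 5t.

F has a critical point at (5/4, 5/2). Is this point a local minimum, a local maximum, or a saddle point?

The Hessian of F is constant: H = [[8, -4], [-4, 4]].
det(H) = 8·4 − (-4)² = 16.
det(H) > 0 and tr(H) = 12 > 0, so H is positive definite and the point is a local minimum.

local minimum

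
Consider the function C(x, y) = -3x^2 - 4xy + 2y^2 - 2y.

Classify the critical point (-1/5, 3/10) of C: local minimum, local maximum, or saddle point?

saddle point

The Hessian of C is constant: H = [[-6, -4], [-4, 4]].
det(H) = (-6)·4 − (-4)² = -40.
Since det(H) < 0, H is indefinite and the critical point is a saddle point.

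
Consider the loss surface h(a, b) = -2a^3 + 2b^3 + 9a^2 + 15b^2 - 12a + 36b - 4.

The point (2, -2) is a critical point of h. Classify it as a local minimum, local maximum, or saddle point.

saddle point

The mixed partial ∂²h/∂a∂b is 0, so the Hessian at any point is diag(h_aa, h_bb) = diag(6(-2a + 3), 6(2b + 5)).
At (2, -2): H = diag(-6, 6).
The eigenvalues have opposite signs, so H is indefinite: a saddle point.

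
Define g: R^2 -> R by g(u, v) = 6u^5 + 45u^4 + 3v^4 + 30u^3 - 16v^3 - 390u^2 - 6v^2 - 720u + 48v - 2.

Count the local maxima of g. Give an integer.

2

g separates as a function of u plus a function of v, so ∇g=0 decouples.
∂g/∂u = 30(u - 2)(u + 1)(u + 3)(u + 4) = 0 at u ∈ {-4, -3, -1, 2}; ∂g/∂v = 12(v - 4)(v - 1)(v + 1) = 0 at v ∈ {-1, 1, 4}.
The Hessian is diagonal: diag(g_uu, g_vv). Second derivatives: g_uu(-4)=-540, g_uu(-3)=300, g_uu(-1)=-540, g_uu(2)=2700; g_vv(-1)=120, g_vv(1)=-72, g_vv(4)=180.
Local maxima occur where both diagonal entries negative: (-4, 1), (-1, 1). Count: 2.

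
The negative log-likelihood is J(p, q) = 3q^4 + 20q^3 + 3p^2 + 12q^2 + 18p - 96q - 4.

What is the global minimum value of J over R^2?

-92

J(p,q) separates as A(p) + B(q) − 4, so its minimum is min A + min B − 4.
A'(p) = 6p + 18 vanishes at p ∈ {-3}; B'(q) = 12(q - 1)(q + 2)(q + 4) vanishes at q ∈ {-4, -2, 1}.
Local minima of A (where A''>0): A(-3)=-27. Local minima of B: B(-4)=64, B(1)=-61.
So the global minimum of J is A(-3) + B(1) − 4 = -27 − 61 − 4 = -92, attained at (-3, 1).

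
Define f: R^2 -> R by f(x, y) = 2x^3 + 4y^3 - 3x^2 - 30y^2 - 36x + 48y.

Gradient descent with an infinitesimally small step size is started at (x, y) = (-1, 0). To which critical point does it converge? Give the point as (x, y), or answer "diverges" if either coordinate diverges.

f is separable, so gradient descent decouples: x follows -∂f/∂x, y follows -∂f/∂y.
∂f/∂x = 6(x - 3)(x + 2); at x=-1 this is -24, so x increases.
∂f/∂y = 12(y - 4)(y - 1); at y=0 this is 48, so y decreases.
The y-coordinate has no critical point in that direction and runs off to infinity.

diverges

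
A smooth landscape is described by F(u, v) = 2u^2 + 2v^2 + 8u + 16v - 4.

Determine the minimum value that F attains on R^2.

F(u,v) separates as P(u) + Q(v) − 4, so its minimum is min P + min Q − 4.
P'(u) = 4u + 8 vanishes at u ∈ {-2}; Q'(v) = 4v + 16 vanishes at v ∈ {-4}.
Local minima of P (where P''>0): P(-2)=-8. Local minima of Q: Q(-4)=-32.
So the global minimum of F is P(-2) + Q(-4) − 4 = -8 − 32 − 4 = -44, attained at (-2, -4).

-44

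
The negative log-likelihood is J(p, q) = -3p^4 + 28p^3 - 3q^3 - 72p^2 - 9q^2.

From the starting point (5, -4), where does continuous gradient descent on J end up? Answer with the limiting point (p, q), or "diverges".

J is separable, so gradient descent decouples: p follows -∂J/∂p, q follows -∂J/∂q.
∂J/∂p = -12p(p - 4)(p - 3); at p=5 this is -120, so p increases.
∂J/∂q = -9q(q + 2); at q=-4 this is -72, so q increases.
The p-coordinate has no critical point in that direction and runs off to infinity.

diverges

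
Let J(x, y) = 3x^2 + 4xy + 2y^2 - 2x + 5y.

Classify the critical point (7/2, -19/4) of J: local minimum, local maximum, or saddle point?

The Hessian of J is constant: H = [[6, 4], [4, 4]].
det(H) = 6·4 − 4² = 8.
det(H) > 0 and tr(H) = 10 > 0, so H is positive definite and the point is a local minimum.

local minimum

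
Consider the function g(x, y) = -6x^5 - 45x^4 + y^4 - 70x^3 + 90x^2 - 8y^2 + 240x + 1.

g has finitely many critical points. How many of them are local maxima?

g separates as a function of x plus a function of y, so ∇g=0 decouples.
∂g/∂x = -30(x - 1)(x + 1)(x + 2)(x + 4) = 0 at x ∈ {-4, -2, -1, 1}; ∂g/∂y = 4y(y - 2)(y + 2) = 0 at y ∈ {-2, 0, 2}.
The Hessian is diagonal: diag(g_xx, g_yy). Second derivatives: g_xx(-4)=900, g_xx(-2)=-180, g_xx(-1)=180, g_xx(1)=-900; g_yy(-2)=32, g_yy(0)=-16, g_yy(2)=32.
Local maxima occur where both diagonal entries negative: (-2, 0), (1, 0). Count: 2.

2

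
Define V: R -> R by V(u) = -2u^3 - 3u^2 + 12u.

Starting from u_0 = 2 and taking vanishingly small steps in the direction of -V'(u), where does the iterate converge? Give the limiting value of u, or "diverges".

diverges

V'(u) = -6(u - 1)(u + 2), so V'(2) = -24.
Gradient descent moves in the -V' direction, i.e. u is increasing.
There is no critical point above u=2, and V' keeps the same sign, so the iterate runs off to +∞.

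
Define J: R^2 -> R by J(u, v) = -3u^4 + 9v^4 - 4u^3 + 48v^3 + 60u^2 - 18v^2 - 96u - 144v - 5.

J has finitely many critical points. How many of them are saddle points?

J separates as a function of u plus a function of v, so ∇J=0 decouples.
∂J/∂u = -12(u - 2)(u - 1)(u + 4) = 0 at u ∈ {-4, 1, 2}; ∂J/∂v = 36(v - 1)(v + 1)(v + 4) = 0 at v ∈ {-4, -1, 1}.
The Hessian is diagonal: diag(J_uu, J_vv). Second derivatives: J_uu(-4)=-360, J_uu(1)=60, J_uu(2)=-72; J_vv(-4)=540, J_vv(-1)=-216, J_vv(1)=360.
Saddle points occur where the two diagonal entries have opposite signs: (-4, -4), (-4, 1), (1, -1), (2, -4), (2, 1). Count: 5.

5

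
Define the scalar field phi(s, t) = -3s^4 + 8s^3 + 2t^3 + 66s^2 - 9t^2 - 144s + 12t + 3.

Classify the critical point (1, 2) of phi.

local minimum

The mixed partial ∂²phi/∂s∂t is 0, so the Hessian at any point is diag(phi_ss, phi_tt) = diag(12(-3s^2 + 4s + 11), 6(2t - 3)).
At (1, 2): H = diag(144, 6).
Both eigenvalues are positive, so H is positive definite: a local minimum.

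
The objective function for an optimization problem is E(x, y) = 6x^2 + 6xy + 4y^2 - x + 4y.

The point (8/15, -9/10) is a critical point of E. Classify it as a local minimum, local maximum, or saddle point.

The Hessian of E is constant: H = [[12, 6], [6, 8]].
det(H) = 12·8 − 6² = 60.
det(H) > 0 and tr(H) = 20 > 0, so H is positive definite and the point is a local minimum.

local minimum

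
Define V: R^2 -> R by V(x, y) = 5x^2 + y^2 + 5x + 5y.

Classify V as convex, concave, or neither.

convex

V is quadratic, so its Hessian is the constant matrix H = [[10, 0], [0, 2]].
det(H) = 20, tr(H) = 12.
det(H) > 0 and tr(H) > 0, so H is positive definite everywhere: convex.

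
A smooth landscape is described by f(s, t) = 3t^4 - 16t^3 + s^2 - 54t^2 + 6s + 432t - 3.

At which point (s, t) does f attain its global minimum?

f(s,t) separates as P(s) + Q(t) − 3, so its minimum is min P + min Q − 3.
P'(s) = 2s + 6 vanishes at s ∈ {-3}; Q'(t) = 12(t - 4)(t - 3)(t + 3) vanishes at t ∈ {-3, 3, 4}.
Local minima of P (where P''>0): P(-3)=-9. Local minima of Q: Q(-3)=-1107, Q(4)=608.
So the global minimum of f is P(-3) + Q(-3) − 3 = -9 − 1107 − 3 = -1119, attained at (-3, -3).

(-3, -3)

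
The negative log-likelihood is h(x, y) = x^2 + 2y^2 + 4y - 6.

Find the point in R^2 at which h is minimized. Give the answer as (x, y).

h(x,y) separates as P(x) + Q(y) − 6, so its minimum is min P + min Q − 6.
P'(x) = 2x vanishes at x ∈ {0}; Q'(y) = 4y + 4 vanishes at y ∈ {-1}.
Local minima of P (where P''>0): P(0)=0. Local minima of Q: Q(-1)=-2.
So the global minimum of h is P(0) + Q(-1) − 6 = 0 − 2 − 6 = -8, attained at (0, -1).

(0, -1)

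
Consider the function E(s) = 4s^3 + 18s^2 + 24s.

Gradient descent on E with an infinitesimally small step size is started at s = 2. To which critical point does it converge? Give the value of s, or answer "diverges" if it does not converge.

-1

E'(s) = 12(s + 1)(s + 2), so E'(2) = 144.
Gradient descent moves in the -E' direction, i.e. s is decreasing.
The nearest critical point in that direction is s = -1, where E'' = 12 > 0 (a local minimum). The iterate converges there.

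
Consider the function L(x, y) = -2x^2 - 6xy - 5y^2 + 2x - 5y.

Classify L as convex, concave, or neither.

L is quadratic, so its Hessian is the constant matrix H = [[-4, -6], [-6, -10]].
det(H) = 4, tr(H) = -14.
det(H) > 0 and tr(H) < 0, so H is negative definite everywhere: concave.

concave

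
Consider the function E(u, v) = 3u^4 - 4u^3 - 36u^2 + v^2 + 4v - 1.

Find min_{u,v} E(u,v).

-194

E(u,v) separates as P(u) + Q(v) − 1, so its minimum is min P + min Q − 1.
P'(u) = 12u(u - 3)(u + 2) vanishes at u ∈ {-2, 0, 3}; Q'(v) = 2v + 4 vanishes at v ∈ {-2}.
Local minima of P (where P''>0): P(-2)=-64, P(3)=-189. Local minima of Q: Q(-2)=-4.
So the global minimum of E is P(3) + Q(-2) − 1 = -189 − 4 − 1 = -194, attained at (3, -2).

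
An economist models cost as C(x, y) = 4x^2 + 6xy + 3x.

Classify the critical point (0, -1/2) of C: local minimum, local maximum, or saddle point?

saddle point

The Hessian of C is constant: H = [[8, 6], [6, 0]].
det(H) = 8·0 − 6² = -36.
Since det(H) < 0, H is indefinite and the critical point is a saddle point.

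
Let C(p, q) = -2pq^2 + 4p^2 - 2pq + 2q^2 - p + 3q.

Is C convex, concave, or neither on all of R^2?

The term -2pq^2 is cubic, so the Hessian is not constant.
∂²C/∂q² = -4p + 4, which takes both signs as p varies (negative for sufficiently large p). A diagonal entry of the Hessian changing sign means the Hessian is neither positive- nor negative-semidefinite on all of R^2.

neither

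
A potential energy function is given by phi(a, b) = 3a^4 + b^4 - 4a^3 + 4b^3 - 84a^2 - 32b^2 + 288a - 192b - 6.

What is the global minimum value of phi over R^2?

-2246

phi(a,b) separates as P(a) + Q(b) − 6, so its minimum is min P + min Q − 6.
P'(a) = 12(a - 3)(a - 2)(a + 4) vanishes at a ∈ {-4, 2, 3}; Q'(b) = 4(b - 4)(b + 3)(b + 4) vanishes at b ∈ {-4, -3, 4}.
Local minima of P (where P''>0): P(-4)=-1472, P(3)=243. Local minima of Q: Q(-4)=256, Q(4)=-768.
So the global minimum of phi is P(-4) + Q(4) − 6 = -1472 − 768 − 6 = -2246, attained at (-4, 4).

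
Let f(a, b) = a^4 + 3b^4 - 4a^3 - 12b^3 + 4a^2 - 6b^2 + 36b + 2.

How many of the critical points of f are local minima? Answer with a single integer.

4

f separates as a function of a plus a function of b, so ∇f=0 decouples.
∂f/∂a = 4a(a - 2)(a - 1) = 0 at a ∈ {0, 1, 2}; ∂f/∂b = 12(b - 3)(b - 1)(b + 1) = 0 at b ∈ {-1, 1, 3}.
The Hessian is diagonal: diag(f_aa, f_bb). Second derivatives: f_aa(0)=8, f_aa(1)=-4, f_aa(2)=8; f_bb(-1)=96, f_bb(1)=-48, f_bb(3)=96.
Local minima occur where both diagonal entries positive: (0, -1), (0, 3), (2, -1), (2, 3). Count: 4.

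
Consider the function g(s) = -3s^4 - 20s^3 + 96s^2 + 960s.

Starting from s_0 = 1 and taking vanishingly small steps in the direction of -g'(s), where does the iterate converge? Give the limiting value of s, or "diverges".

g'(s) = -12(s - 4)(s + 4)(s + 5), so g'(1) = 1080.
Gradient descent moves in the -g' direction, i.e. s is decreasing.
The nearest critical point in that direction is s = -4, where g'' = 96 > 0 (a local minimum). The iterate converges there.

-4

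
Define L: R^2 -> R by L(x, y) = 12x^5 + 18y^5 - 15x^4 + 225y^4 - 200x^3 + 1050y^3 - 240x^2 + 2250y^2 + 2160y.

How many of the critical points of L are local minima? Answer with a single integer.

4

L separates as a function of x plus a function of y, so ∇L=0 decouples.
∂L/∂x = 60x(x - 4)(x + 1)(x + 2) = 0 at x ∈ {-2, -1, 0, 4}; ∂L/∂y = 90(y + 1)(y + 2)(y + 3)(y + 4) = 0 at y ∈ {-4, -3, -2, -1}.
The Hessian is diagonal: diag(L_xx, L_yy). Second derivatives: L_xx(-2)=-720, L_xx(-1)=300, L_xx(0)=-480, L_xx(4)=7200; L_yy(-4)=-540, L_yy(-3)=180, L_yy(-2)=-180, L_yy(-1)=540.
Local minima occur where both diagonal entries positive: (-1, -3), (-1, -1), (4, -3), (4, -1). Count: 4.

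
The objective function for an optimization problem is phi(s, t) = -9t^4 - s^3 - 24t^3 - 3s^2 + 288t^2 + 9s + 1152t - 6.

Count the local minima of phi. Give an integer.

phi separates as a function of s plus a function of t, so ∇phi=0 decouples.
∂phi/∂s = -3(s - 1)(s + 3) = 0 at s ∈ {-3, 1}; ∂phi/∂t = -36(t - 4)(t + 2)(t + 4) = 0 at t ∈ {-4, -2, 4}.
The Hessian is diagonal: diag(phi_ss, phi_tt). Second derivatives: phi_ss(-3)=12, phi_ss(1)=-12; phi_tt(-4)=-576, phi_tt(-2)=432, phi_tt(4)=-1728.
Local minima occur where both diagonal entries positive: (-3, -2). Count: 1.

1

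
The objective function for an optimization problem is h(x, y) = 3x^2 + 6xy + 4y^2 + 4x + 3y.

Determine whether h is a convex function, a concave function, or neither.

h is quadratic, so its Hessian is the constant matrix H = [[6, 6], [6, 8]].
det(H) = 12, tr(H) = 14.
det(H) > 0 and tr(H) > 0, so H is positive definite everywhere: convex.

convex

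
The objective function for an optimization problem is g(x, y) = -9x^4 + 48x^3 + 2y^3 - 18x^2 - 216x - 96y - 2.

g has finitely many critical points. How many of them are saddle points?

g separates as a function of x plus a function of y, so ∇g=0 decouples.
∂g/∂x = -36(x - 3)(x - 2)(x + 1) = 0 at x ∈ {-1, 2, 3}; ∂g/∂y = 6(y - 4)(y + 4) = 0 at y ∈ {-4, 4}.
The Hessian is diagonal: diag(g_xx, g_yy). Second derivatives: g_xx(-1)=-432, g_xx(2)=108, g_xx(3)=-144; g_yy(-4)=-48, g_yy(4)=48.
Saddle points occur where the two diagonal entries have opposite signs: (-1, 4), (2, -4), (3, 4). Count: 3.

3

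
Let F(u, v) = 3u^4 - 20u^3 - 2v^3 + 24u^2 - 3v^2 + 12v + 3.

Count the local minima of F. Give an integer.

F separates as a function of u plus a function of v, so ∇F=0 decouples.
∂F/∂u = 12u(u - 4)(u - 1) = 0 at u ∈ {0, 1, 4}; ∂F/∂v = -6(v - 1)(v + 2) = 0 at v ∈ {-2, 1}.
The Hessian is diagonal: diag(F_uu, F_vv). Second derivatives: F_uu(0)=48, F_uu(1)=-36, F_uu(4)=144; F_vv(-2)=18, F_vv(1)=-18.
Local minima occur where both diagonal entries positive: (0, -2), (4, -2). Count: 2.

2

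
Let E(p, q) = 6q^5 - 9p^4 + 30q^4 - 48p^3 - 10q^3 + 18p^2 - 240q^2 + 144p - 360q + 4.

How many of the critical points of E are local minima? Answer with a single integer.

E separates as a function of p plus a function of q, so ∇E=0 decouples.
∂E/∂p = -36(p - 1)(p + 1)(p + 4) = 0 at p ∈ {-4, -1, 1}; ∂E/∂q = 30(q - 2)(q + 1)(q + 2)(q + 3) = 0 at q ∈ {-3, -2, -1, 2}.
The Hessian is diagonal: diag(E_pp, E_qq). Second derivatives: E_pp(-4)=-540, E_pp(-1)=216, E_pp(1)=-360; E_qq(-3)=-300, E_qq(-2)=120, E_qq(-1)=-180, E_qq(2)=1800.
Local minima occur where both diagonal entries positive: (-1, -2), (-1, 2). Count: 2.

2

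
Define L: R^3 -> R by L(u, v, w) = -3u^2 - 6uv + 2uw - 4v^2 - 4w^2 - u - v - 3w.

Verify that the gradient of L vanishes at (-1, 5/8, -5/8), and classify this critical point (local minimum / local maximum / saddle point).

∇L = (-6u - 6v + 2w - 1, -6u - 8v - 1, 2u - 8w - 3); substituting (-1, 5/8, -5/8) gives ∇L = (0, 0, 0), so (-1, 5/8, -5/8) is indeed a critical point.
The Hessian is constant: H = [[-6, -6, 2], [-6, -8, 0], [2, 0, -8]].
Leading principal minors: Δ₁ = -6, Δ₂ = 12, Δ₃ = -64.
The minors alternate sign starting negative (−, +, −), so H is negative definite: a local maximum.

local maximum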